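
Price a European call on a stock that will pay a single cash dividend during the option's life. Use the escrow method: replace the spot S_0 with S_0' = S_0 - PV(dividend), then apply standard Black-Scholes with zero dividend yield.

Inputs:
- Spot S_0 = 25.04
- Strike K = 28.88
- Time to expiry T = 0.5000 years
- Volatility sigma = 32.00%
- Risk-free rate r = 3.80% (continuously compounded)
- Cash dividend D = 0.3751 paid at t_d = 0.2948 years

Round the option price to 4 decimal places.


Answer: Price = 0.9853

Derivation:
PV(D) = D * exp(-r * t_d) = 0.3751 * 0.98886011 = 0.37092143
S_0' = S_0 - PV(D) = 25.0400 - 0.37092143 = 24.66907857
d1 = (ln(S_0'/K) + (r + sigma^2/2)*T) / (sigma*sqrt(T)) = -0.49938857
d2 = d1 - sigma*sqrt(T) = -0.72566274
exp(-rT) = 0.98117936
N(d1) = 0.30875283; N(d2) = 0.23402277
C = S_0' * N(d1) - K * exp(-rT) * N(d2) = 24.66907857 * 0.30875283 - 28.8800 * 0.98117936 * 0.23402277 = 0.9853


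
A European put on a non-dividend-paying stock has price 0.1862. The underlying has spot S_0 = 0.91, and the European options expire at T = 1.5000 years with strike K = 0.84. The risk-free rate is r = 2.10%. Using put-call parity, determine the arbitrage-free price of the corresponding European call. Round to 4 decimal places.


Answer: Call price = 0.2822

Derivation:
Put-call parity: C - P = S_0 * exp(-qT) - K * exp(-rT).
S_0 * exp(-qT) = 0.9100 * 1.00000000 = 0.91000000
K * exp(-rT) = 0.8400 * 0.96899096 = 0.81395240
C = P + S*exp(-qT) - K*exp(-rT)
C = 0.1862 + 0.91000000 - 0.81395240 = 0.2822


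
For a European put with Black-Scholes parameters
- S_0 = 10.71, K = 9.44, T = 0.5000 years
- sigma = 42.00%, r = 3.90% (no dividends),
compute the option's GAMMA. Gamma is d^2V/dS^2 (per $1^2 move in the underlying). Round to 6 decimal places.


d1 = 0.6391635988; d2 = 0.3421787507
phi(d1) = 0.3252362017; exp(-qT) = 1.0000000000; exp(-rT) = 0.9806888952
Gamma = exp(-qT) * phi(d1) / (S * sigma * sqrt(T)) = 1.0000000000 * 0.3252362017 / (10.7100 * 0.4200 * 0.7071067812) = 0.102253

Answer: Gamma = 0.102253


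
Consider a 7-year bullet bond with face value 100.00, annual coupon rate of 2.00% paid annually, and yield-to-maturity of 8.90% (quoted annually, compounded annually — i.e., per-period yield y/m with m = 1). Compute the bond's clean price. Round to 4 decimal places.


Answer: Price = 65.1558

Derivation:
Coupon per period c = face * coupon_rate / m = 2.000000
Periods per year m = 1; per-period yield y/m = 0.089000
Number of cashflows N = 7
Cashflows (t years, CF_t, discount factor 1/(1+y/m)^(m*t), PV):
  t = 1.0000: CF_t = 2.000000, DF = 0.918274, PV = 1.836547
  t = 2.0000: CF_t = 2.000000, DF = 0.843226, PV = 1.686453
  t = 3.0000: CF_t = 2.000000, DF = 0.774313, PV = 1.548625
  t = 4.0000: CF_t = 2.000000, DF = 0.711031, PV = 1.422062
  t = 5.0000: CF_t = 2.000000, DF = 0.652921, PV = 1.305842
  t = 6.0000: CF_t = 2.000000, DF = 0.599560, PV = 1.199120
  t = 7.0000: CF_t = 102.000000, DF = 0.550560, PV = 56.157144
Price P = sum_t PV_t = 65.155794


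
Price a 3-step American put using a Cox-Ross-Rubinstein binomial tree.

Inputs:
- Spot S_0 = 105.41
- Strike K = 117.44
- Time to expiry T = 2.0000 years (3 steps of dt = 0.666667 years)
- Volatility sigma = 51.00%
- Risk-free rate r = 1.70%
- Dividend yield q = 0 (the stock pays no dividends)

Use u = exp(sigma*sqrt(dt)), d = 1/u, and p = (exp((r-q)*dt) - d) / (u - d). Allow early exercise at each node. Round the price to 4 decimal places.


Answer: Price = V(0,0) = 37.5276

Derivation:
dt = T/N = 0.666667
u = exp(sigma*sqrt(dt)) = 1.516512; d = 1/u = 0.659408
p = (exp((r-q)*dt) - d) / (u - d) = 0.410673
Discount per step: exp(-r*dt) = 0.988731
Stock lattice S(k, i) with i counting down-moves:
  k=0: S(0,0) = 105.4100
  k=1: S(1,0) = 159.8556; S(1,1) = 69.5082
  k=2: S(2,0) = 242.4230; S(2,1) = 105.4100; S(2,2) = 45.8342
  k=3: S(3,0) = 367.6375; S(3,1) = 159.8556; S(3,2) = 69.5082; S(3,3) = 30.2234
Terminal payoffs V(N, i) = max(K - S_T, 0):
  V(3,0) = 0.000000; V(3,1) = 0.000000; V(3,2) = 47.931833; V(3,3) = 87.216561
Backward induction: V(k, i) = exp(-r*dt) * [p * V(k+1, i) + (1-p) * V(k+1, i+1)]; then take max(V_cont, immediate exercise) for American.
  V(2,0) = exp(-r*dt) * [p*0.000000 + (1-p)*0.000000] = 0.000000; exercise = 0.000000; V(2,0) = max -> 0.000000
  V(2,1) = exp(-r*dt) * [p*0.000000 + (1-p)*47.931833] = 27.929175; exercise = 12.030000; V(2,1) = max -> 27.929175
  V(2,2) = exp(-r*dt) * [p*47.931833 + (1-p)*87.216561] = 70.282306; exercise = 71.605779; V(2,2) = max -> 71.605779
  V(1,0) = exp(-r*dt) * [p*0.000000 + (1-p)*27.929175] = 16.273920; exercise = 0.000000; V(1,0) = max -> 16.273920
  V(1,1) = exp(-r*dt) * [p*27.929175 + (1-p)*71.605779] = 53.064146; exercise = 47.931833; V(1,1) = max -> 53.064146
  V(0,0) = exp(-r*dt) * [p*16.273920 + (1-p)*53.064146] = 37.527648; exercise = 12.030000; V(0,0) = max -> 37.527648


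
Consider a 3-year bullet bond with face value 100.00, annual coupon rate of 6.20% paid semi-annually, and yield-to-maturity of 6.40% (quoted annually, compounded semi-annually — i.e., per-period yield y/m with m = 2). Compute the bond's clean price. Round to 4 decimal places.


Answer: Price = 99.4619

Derivation:
Coupon per period c = face * coupon_rate / m = 3.100000
Periods per year m = 2; per-period yield y/m = 0.032000
Number of cashflows N = 6
Cashflows (t years, CF_t, discount factor 1/(1+y/m)^(m*t), PV):
  t = 0.5000: CF_t = 3.100000, DF = 0.968992, PV = 3.003876
  t = 1.0000: CF_t = 3.100000, DF = 0.938946, PV = 2.910733
  t = 1.5000: CF_t = 3.100000, DF = 0.909831, PV = 2.820477
  t = 2.0000: CF_t = 3.100000, DF = 0.881620, PV = 2.733021
  t = 2.5000: CF_t = 3.100000, DF = 0.854283, PV = 2.648276
  t = 3.0000: CF_t = 103.100000, DF = 0.827793, PV = 85.345471
Price P = sum_t PV_t = 99.461854


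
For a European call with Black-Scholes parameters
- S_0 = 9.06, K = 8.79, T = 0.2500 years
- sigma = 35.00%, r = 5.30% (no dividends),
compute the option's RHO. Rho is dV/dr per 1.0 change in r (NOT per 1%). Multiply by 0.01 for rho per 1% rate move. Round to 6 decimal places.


d1 = 0.3360966192; d2 = 0.1610966192
phi(d1) = 0.3770343423; exp(-qT) = 1.0000000000; exp(-rT) = 0.9868373948
N(d2) = 0.5639913485
Rho = K*T*exp(-rT)*N(d2) = 8.7900 * 0.2500 * 0.9868373948 * 0.5639913485 = 1.223058

Answer: Rho = 1.223058


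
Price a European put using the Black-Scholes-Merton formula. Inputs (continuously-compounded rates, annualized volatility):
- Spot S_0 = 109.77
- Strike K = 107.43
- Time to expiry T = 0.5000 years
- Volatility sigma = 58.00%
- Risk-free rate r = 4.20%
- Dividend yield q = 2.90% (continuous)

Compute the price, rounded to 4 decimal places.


Answer: Price = 15.8789

Derivation:
d1 = (ln(S/K) + (r - q + 0.5*sigma^2) * T) / (sigma * sqrt(T)) = 0.27344988
d2 = d1 - sigma * sqrt(T) = -0.13667205
exp(-rT) = 0.97921896; exp(-qT) = 0.98560462
P = K * exp(-rT) * N(-d2) - S_0 * exp(-qT) * N(-d1)
N(-d1) = 0.39225371; N(-d2) = 0.55435499
P = 107.4300 * 0.97921896 * 0.55435499 - 109.7700 * 0.98560462 * 0.39225371 = 15.8789


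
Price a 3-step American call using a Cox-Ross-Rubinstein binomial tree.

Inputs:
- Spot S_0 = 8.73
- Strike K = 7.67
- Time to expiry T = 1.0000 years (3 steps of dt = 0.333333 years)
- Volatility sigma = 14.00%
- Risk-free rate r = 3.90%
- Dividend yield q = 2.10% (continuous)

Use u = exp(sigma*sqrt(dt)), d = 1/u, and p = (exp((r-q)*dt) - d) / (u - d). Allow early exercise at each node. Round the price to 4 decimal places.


dt = T/N = 0.333333
u = exp(sigma*sqrt(dt)) = 1.084186; d = 1/u = 0.922351
p = (exp((r-q)*dt) - d) / (u - d) = 0.516990
Discount per step: exp(-r*dt) = 0.987084
Stock lattice S(k, i) with i counting down-moves:
  k=0: S(0,0) = 8.7300
  k=1: S(1,0) = 9.4649; S(1,1) = 8.0521
  k=2: S(2,0) = 10.2618; S(2,1) = 8.7300; S(2,2) = 7.4269
  k=3: S(3,0) = 11.1256; S(3,1) = 9.4649; S(3,2) = 8.0521; S(3,3) = 6.8502
Terminal payoffs V(N, i) = max(S_T - K, 0):
  V(3,0) = 3.455641; V(3,1) = 1.794940; V(3,2) = 0.382127; V(3,3) = 0.000000
Backward induction: V(k, i) = exp(-r*dt) * [p * V(k+1, i) + (1-p) * V(k+1, i+1)]; then take max(V_cont, immediate exercise) for American.
  V(2,0) = exp(-r*dt) * [p*3.455641 + (1-p)*1.794940] = 2.619234; exercise = 2.591751; V(2,0) = max -> 2.619234
  V(2,1) = exp(-r*dt) * [p*1.794940 + (1-p)*0.382127] = 1.098168; exercise = 1.060000; V(2,1) = max -> 1.098168
  V(2,2) = exp(-r*dt) * [p*0.382127 + (1-p)*0.000000] = 0.195005; exercise = 0.000000; V(2,2) = max -> 0.195005
  V(1,0) = exp(-r*dt) * [p*2.619234 + (1-p)*1.098168] = 1.860204; exercise = 1.794940; V(1,0) = max -> 1.860204
  V(1,1) = exp(-r*dt) * [p*1.098168 + (1-p)*0.195005] = 0.653382; exercise = 0.382127; V(1,1) = max -> 0.653382
  V(0,0) = exp(-r*dt) * [p*1.860204 + (1-p)*0.653382] = 1.260799; exercise = 1.060000; V(0,0) = max -> 1.260799

Answer: Price = V(0,0) = 1.2608


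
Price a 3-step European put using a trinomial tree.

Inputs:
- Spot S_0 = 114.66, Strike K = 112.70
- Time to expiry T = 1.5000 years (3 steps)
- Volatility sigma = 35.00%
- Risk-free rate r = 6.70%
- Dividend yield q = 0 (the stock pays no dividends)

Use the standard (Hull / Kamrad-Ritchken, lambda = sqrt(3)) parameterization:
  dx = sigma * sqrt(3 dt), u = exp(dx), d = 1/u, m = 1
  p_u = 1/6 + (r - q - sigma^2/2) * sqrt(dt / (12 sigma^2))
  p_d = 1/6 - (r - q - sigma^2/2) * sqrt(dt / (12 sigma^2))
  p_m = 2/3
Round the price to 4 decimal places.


Answer: Price = V(0,0) = 11.3626

Derivation:
dt = T/N = 0.500000; dx = sigma*sqrt(3*dt) = 0.428661
u = exp(dx) = 1.535200; d = 1/u = 0.651381
p_u = 0.170020, p_m = 0.666667, p_d = 0.163313
Discount per step: exp(-r*dt) = 0.967055
Stock lattice S(k, j) with j the centered position index:
  k=0: S(0,+0) = 114.6600
  k=1: S(1,-1) = 74.6873; S(1,+0) = 114.6600; S(1,+1) = 176.0260
  k=2: S(2,-2) = 48.6499; S(2,-1) = 74.6873; S(2,+0) = 114.6600; S(2,+1) = 176.0260; S(2,+2) = 270.2352
  k=3: S(3,-3) = 31.6896; S(3,-2) = 48.6499; S(3,-1) = 74.6873; S(3,+0) = 114.6600; S(3,+1) = 176.0260; S(3,+2) = 270.2352; S(3,+3) = 414.8651
Terminal payoffs V(N, j) = max(K - S_T, 0):
  V(3,-3) = 81.010382; V(3,-2) = 64.050097; V(3,-1) = 38.012666; V(3,+0) = 0.000000; V(3,+1) = 0.000000; V(3,+2) = 0.000000; V(3,+3) = 0.000000
Backward induction: V(k, j) = exp(-r*dt) * [p_u * V(k+1, j+1) + p_m * V(k+1, j) + p_d * V(k+1, j-1)]
  V(2,-2) = exp(-r*dt) * [p_u*38.012666 + p_m*64.050097 + p_d*81.010382] = 60.337503
  V(2,-1) = exp(-r*dt) * [p_u*0.000000 + p_m*38.012666 + p_d*64.050097] = 34.622503
  V(2,+0) = exp(-r*dt) * [p_u*0.000000 + p_m*0.000000 + p_d*38.012666] = 6.003448
  V(2,+1) = exp(-r*dt) * [p_u*0.000000 + p_m*0.000000 + p_d*0.000000] = 0.000000
  V(2,+2) = exp(-r*dt) * [p_u*0.000000 + p_m*0.000000 + p_d*0.000000] = 0.000000
  V(1,-1) = exp(-r*dt) * [p_u*6.003448 + p_m*34.622503 + p_d*60.337503] = 32.837594
  V(1,+0) = exp(-r*dt) * [p_u*0.000000 + p_m*6.003448 + p_d*34.622503] = 9.338472
  V(1,+1) = exp(-r*dt) * [p_u*0.000000 + p_m*0.000000 + p_d*6.003448] = 0.948142
  V(0,+0) = exp(-r*dt) * [p_u*0.948142 + p_m*9.338472 + p_d*32.837594] = 11.362570


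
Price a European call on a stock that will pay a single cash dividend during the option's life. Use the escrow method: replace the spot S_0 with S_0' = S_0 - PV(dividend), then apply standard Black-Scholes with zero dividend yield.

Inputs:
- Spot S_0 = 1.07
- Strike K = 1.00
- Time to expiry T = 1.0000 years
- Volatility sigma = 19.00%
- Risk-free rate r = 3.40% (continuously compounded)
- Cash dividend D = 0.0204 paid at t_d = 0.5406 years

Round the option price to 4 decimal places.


PV(D) = D * exp(-r * t_d) = 0.0204 * 0.98178749 = 0.02002846
S_0' = S_0 - PV(D) = 1.0700 - 0.02002846 = 1.04997154
d1 = (ln(S_0'/K) + (r + sigma^2/2)*T) / (sigma*sqrt(T)) = 0.53059502
d2 = d1 - sigma*sqrt(T) = 0.34059502
exp(-rT) = 0.96657150
N(d1) = 0.70215028; N(d2) = 0.63329576
C = S_0' * N(d1) - K * exp(-rT) * N(d2) = 1.04997154 * 0.70215028 - 1.0000 * 0.96657150 * 0.63329576 = 0.1251

Answer: Price = 0.1251


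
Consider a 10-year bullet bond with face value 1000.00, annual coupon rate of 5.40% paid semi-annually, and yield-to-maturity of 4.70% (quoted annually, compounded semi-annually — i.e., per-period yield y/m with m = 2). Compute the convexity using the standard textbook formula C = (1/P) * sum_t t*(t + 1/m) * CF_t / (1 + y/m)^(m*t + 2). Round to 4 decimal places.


Coupon per period c = face * coupon_rate / m = 27.000000
Periods per year m = 2; per-period yield y/m = 0.023500
Number of cashflows N = 20
Cashflows (t years, CF_t, discount factor 1/(1+y/m)^(m*t), PV):
  t = 0.5000: CF_t = 27.000000, DF = 0.977040, PV = 26.380068
  t = 1.0000: CF_t = 27.000000, DF = 0.954606, PV = 25.774371
  t = 1.5000: CF_t = 27.000000, DF = 0.932688, PV = 25.182580
  t = 2.0000: CF_t = 27.000000, DF = 0.911273, PV = 24.604377
  t = 2.5000: CF_t = 27.000000, DF = 0.890350, PV = 24.039450
  t = 3.0000: CF_t = 27.000000, DF = 0.869907, PV = 23.487494
  t = 3.5000: CF_t = 27.000000, DF = 0.849934, PV = 22.948211
  t = 4.0000: CF_t = 27.000000, DF = 0.830419, PV = 22.421310
  t = 4.5000: CF_t = 27.000000, DF = 0.811352, PV = 21.906507
  t = 5.0000: CF_t = 27.000000, DF = 0.792723, PV = 21.403525
  t = 5.5000: CF_t = 27.000000, DF = 0.774522, PV = 20.912090
  t = 6.0000: CF_t = 27.000000, DF = 0.756739, PV = 20.431940
  t = 6.5000: CF_t = 27.000000, DF = 0.739363, PV = 19.962814
  t = 7.0000: CF_t = 27.000000, DF = 0.722387, PV = 19.504459
  t = 7.5000: CF_t = 27.000000, DF = 0.705801, PV = 19.056628
  t = 8.0000: CF_t = 27.000000, DF = 0.689596, PV = 18.619080
  t = 8.5000: CF_t = 27.000000, DF = 0.673762, PV = 18.191578
  t = 9.0000: CF_t = 27.000000, DF = 0.658292, PV = 17.773891
  t = 9.5000: CF_t = 27.000000, DF = 0.643178, PV = 17.365795
  t = 10.0000: CF_t = 1027.000000, DF = 0.628410, PV = 645.377029
Price P = sum_t PV_t = 1055.343197
Convexity numerator sum_t t*(t + 1/m) * CF_t / (1+y/m)^(m*t + 2):
  t = 0.5000: term = 12.591290
  t = 1.0000: term = 36.906566
  t = 1.5000: term = 72.118350
  t = 2.0000: term = 117.437470
  t = 2.5000: term = 172.111583
  t = 3.0000: term = 235.423758
  t = 3.5000: term = 306.691103
  t = 4.0000: term = 385.263441
  t = 4.5000: term = 470.522034
  t = 5.0000: term = 561.878344
  t = 5.5000: term = 658.772851
  t = 6.0000: term = 760.673897
  t = 6.5000: term = 867.076580
  t = 7.0000: term = 977.501687
  t = 7.5000: term = 1091.494661
  t = 8.0000: term = 1208.624604
  t = 8.5000: term = 1328.483321
  t = 9.0000: term = 1450.684393
  t = 9.5000: term = 1574.862285
  t = 10.0000: term = 64688.504153
Convexity = (1/P) * sum = 76977.622370 / 1055.343197 = 72.940843

Answer: Convexity = 72.9408


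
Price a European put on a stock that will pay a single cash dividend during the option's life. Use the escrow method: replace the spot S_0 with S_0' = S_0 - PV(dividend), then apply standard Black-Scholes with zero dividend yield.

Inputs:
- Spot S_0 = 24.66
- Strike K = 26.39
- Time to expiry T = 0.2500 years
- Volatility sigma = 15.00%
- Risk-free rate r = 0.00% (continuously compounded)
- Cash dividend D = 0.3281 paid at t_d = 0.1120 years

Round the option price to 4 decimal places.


Answer: Price = 2.1930

Derivation:
PV(D) = D * exp(-r * t_d) = 0.3281 * 1.00000000 = 0.32810000
S_0' = S_0 - PV(D) = 24.6600 - 0.32810000 = 24.33190000
d1 = (ln(S_0'/K) + (r + sigma^2/2)*T) / (sigma*sqrt(T)) = -1.04512539
d2 = d1 - sigma*sqrt(T) = -1.12012539
exp(-rT) = 1.00000000
N(-d1) = 0.85201749; N(-d2) = 0.86866983
P = K * exp(-rT) * N(-d2) - S_0' * N(-d1) = 26.3900 * 1.00000000 * 0.86866983 - 24.33190000 * 0.85201749 = 2.1930


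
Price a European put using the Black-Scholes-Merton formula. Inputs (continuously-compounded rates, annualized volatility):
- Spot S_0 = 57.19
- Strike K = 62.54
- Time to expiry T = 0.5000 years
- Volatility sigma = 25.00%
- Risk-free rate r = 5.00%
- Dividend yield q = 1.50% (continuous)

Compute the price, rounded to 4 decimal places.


d1 = (ln(S/K) + (r - q + 0.5*sigma^2) * T) / (sigma * sqrt(T)) = -0.31849387
d2 = d1 - sigma * sqrt(T) = -0.49527057
exp(-rT) = 0.97530991; exp(-qT) = 0.99252805
P = K * exp(-rT) * N(-d2) - S_0 * exp(-qT) * N(-d1)
N(-d1) = 0.62494483; N(-d2) = 0.68979543
P = 62.5400 * 0.97530991 * 0.68979543 - 57.1900 * 0.99252805 * 0.62494483 = 6.6011

Answer: Price = 6.6011


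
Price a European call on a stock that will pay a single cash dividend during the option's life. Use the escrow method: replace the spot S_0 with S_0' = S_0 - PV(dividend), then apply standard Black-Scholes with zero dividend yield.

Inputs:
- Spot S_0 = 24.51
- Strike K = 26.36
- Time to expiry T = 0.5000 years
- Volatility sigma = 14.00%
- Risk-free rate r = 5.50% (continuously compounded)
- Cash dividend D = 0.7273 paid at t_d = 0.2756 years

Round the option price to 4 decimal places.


Answer: Price = 0.3167

Derivation:
PV(D) = D * exp(-r * t_d) = 0.7273 * 0.98495630 = 0.71635872
S_0' = S_0 - PV(D) = 24.5100 - 0.71635872 = 23.79364128
d1 = (ln(S_0'/K) + (r + sigma^2/2)*T) / (sigma*sqrt(T)) = -0.70740314
d2 = d1 - sigma*sqrt(T) = -0.80639809
exp(-rT) = 0.97287468
N(d1) = 0.23965799; N(d2) = 0.21000667
C = S_0' * N(d1) - K * exp(-rT) * N(d2) = 23.79364128 * 0.23965799 - 26.3600 * 0.97287468 * 0.21000667 = 0.3167


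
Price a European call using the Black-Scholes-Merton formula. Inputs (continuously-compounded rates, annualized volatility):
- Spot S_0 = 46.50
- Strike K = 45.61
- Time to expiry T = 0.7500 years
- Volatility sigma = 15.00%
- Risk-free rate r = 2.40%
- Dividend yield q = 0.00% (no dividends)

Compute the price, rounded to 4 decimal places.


Answer: Price = 3.3126

Derivation:
d1 = (ln(S/K) + (r - q + 0.5*sigma^2) * T) / (sigma * sqrt(T)) = 0.35228237
d2 = d1 - sigma * sqrt(T) = 0.22237856
exp(-rT) = 0.98216103; exp(-qT) = 1.00000000
C = S_0 * exp(-qT) * N(d1) - K * exp(-rT) * N(d2)
N(d1) = 0.63768674; N(d2) = 0.58799040
C = 46.5000 * 1.00000000 * 0.63768674 - 45.6100 * 0.98216103 * 0.58799040 = 3.3126


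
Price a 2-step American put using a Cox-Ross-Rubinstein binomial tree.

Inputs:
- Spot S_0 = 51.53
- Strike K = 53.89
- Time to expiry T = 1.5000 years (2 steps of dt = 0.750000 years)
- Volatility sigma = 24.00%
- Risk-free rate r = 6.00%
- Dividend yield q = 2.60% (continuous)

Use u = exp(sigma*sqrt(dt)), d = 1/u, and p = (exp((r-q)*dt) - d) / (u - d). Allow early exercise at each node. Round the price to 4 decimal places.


dt = T/N = 0.750000
u = exp(sigma*sqrt(dt)) = 1.231024; d = 1/u = 0.812332
p = (exp((r-q)*dt) - d) / (u - d) = 0.509912
Discount per step: exp(-r*dt) = 0.955997
Stock lattice S(k, i) with i counting down-moves:
  k=0: S(0,0) = 51.5300
  k=1: S(1,0) = 63.4347; S(1,1) = 41.8595
  k=2: S(2,0) = 78.0896; S(2,1) = 51.5300; S(2,2) = 34.0038
Terminal payoffs V(N, i) = max(K - S_T, 0):
  V(2,0) = 0.000000; V(2,1) = 2.360000; V(2,2) = 19.886211
Backward induction: V(k, i) = exp(-r*dt) * [p * V(k+1, i) + (1-p) * V(k+1, i+1)]; then take max(V_cont, immediate exercise) for American.
  V(1,0) = exp(-r*dt) * [p*0.000000 + (1-p)*2.360000] = 1.105714; exercise = 0.000000; V(1,0) = max -> 1.105714
  V(1,1) = exp(-r*dt) * [p*2.360000 + (1-p)*19.886211] = 10.467587; exercise = 12.030530; V(1,1) = max -> 12.030530
  V(0,0) = exp(-r*dt) * [p*1.105714 + (1-p)*12.030530] = 6.175587; exercise = 2.360000; V(0,0) = max -> 6.175587

Answer: Price = V(0,0) = 6.1756


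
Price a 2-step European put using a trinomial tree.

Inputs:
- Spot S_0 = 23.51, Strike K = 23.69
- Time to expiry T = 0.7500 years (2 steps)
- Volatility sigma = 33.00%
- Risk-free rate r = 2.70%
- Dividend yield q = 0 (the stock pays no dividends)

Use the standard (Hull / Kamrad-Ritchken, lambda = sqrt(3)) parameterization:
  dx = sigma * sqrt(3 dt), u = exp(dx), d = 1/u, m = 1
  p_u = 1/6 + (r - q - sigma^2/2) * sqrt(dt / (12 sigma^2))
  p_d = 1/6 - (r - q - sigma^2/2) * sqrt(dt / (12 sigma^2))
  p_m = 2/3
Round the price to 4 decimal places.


dt = T/N = 0.375000; dx = sigma*sqrt(3*dt) = 0.350018
u = exp(dx) = 1.419093; d = 1/u = 0.704676
p_u = 0.151962, p_m = 0.666667, p_d = 0.181371
Discount per step: exp(-r*dt) = 0.989926
Stock lattice S(k, j) with j the centered position index:
  k=0: S(0,+0) = 23.5100
  k=1: S(1,-1) = 16.5669; S(1,+0) = 23.5100; S(1,+1) = 33.3629
  k=2: S(2,-2) = 11.6743; S(2,-1) = 16.5669; S(2,+0) = 23.5100; S(2,+1) = 33.3629; S(2,+2) = 47.3450
Terminal payoffs V(N, j) = max(K - S_T, 0):
  V(2,-2) = 12.015696; V(2,-1) = 7.123079; V(2,+0) = 0.180000; V(2,+1) = 0.000000; V(2,+2) = 0.000000
Backward induction: V(k, j) = exp(-r*dt) * [p_u * V(k+1, j+1) + p_m * V(k+1, j) + p_d * V(k+1, j-1)]
  V(1,-1) = exp(-r*dt) * [p_u*0.180000 + p_m*7.123079 + p_d*12.015696] = 6.885307
  V(1,+0) = exp(-r*dt) * [p_u*0.000000 + p_m*0.180000 + p_d*7.123079] = 1.397698
  V(1,+1) = exp(-r*dt) * [p_u*0.000000 + p_m*0.000000 + p_d*0.180000] = 0.032318
  V(0,+0) = exp(-r*dt) * [p_u*0.032318 + p_m*1.397698 + p_d*6.885307] = 2.163490

Answer: Price = V(0,0) = 2.1635


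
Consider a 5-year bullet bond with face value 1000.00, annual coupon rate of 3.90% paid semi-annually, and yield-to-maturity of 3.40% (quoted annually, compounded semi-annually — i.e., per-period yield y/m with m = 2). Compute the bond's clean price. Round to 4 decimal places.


Coupon per period c = face * coupon_rate / m = 19.500000
Periods per year m = 2; per-period yield y/m = 0.017000
Number of cashflows N = 10
Cashflows (t years, CF_t, discount factor 1/(1+y/m)^(m*t), PV):
  t = 0.5000: CF_t = 19.500000, DF = 0.983284, PV = 19.174041
  t = 1.0000: CF_t = 19.500000, DF = 0.966848, PV = 18.853531
  t = 1.5000: CF_t = 19.500000, DF = 0.950686, PV = 18.538379
  t = 2.0000: CF_t = 19.500000, DF = 0.934795, PV = 18.228494
  t = 2.5000: CF_t = 19.500000, DF = 0.919169, PV = 17.923790
  t = 3.0000: CF_t = 19.500000, DF = 0.903804, PV = 17.624179
  t = 3.5000: CF_t = 19.500000, DF = 0.888696, PV = 17.329576
  t = 4.0000: CF_t = 19.500000, DF = 0.873841, PV = 17.039898
  t = 4.5000: CF_t = 19.500000, DF = 0.859234, PV = 16.755062
  t = 5.0000: CF_t = 1019.500000, DF = 0.844871, PV = 861.346118
Price P = sum_t PV_t = 1022.813069

Answer: Price = 1022.8131


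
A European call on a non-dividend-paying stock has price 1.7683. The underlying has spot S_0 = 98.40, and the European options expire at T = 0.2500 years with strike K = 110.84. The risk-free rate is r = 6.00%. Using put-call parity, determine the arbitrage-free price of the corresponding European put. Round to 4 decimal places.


Put-call parity: C - P = S_0 * exp(-qT) - K * exp(-rT).
S_0 * exp(-qT) = 98.4000 * 1.00000000 = 98.40000000
K * exp(-rT) = 110.8400 * 0.98511194 = 109.18980739
P = C - S*exp(-qT) + K*exp(-rT)
P = 1.7683 - 98.40000000 + 109.18980739 = 12.5581

Answer: Put price = 12.5581


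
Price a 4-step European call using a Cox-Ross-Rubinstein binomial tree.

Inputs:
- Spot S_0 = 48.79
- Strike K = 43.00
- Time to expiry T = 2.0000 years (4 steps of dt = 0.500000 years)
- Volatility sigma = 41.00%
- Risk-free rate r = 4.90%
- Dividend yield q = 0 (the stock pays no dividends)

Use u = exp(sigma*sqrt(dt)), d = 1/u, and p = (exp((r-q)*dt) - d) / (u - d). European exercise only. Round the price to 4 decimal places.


Answer: Price = V(0,0) = 15.7581

Derivation:
dt = T/N = 0.500000
u = exp(sigma*sqrt(dt)) = 1.336312; d = 1/u = 0.748328
p = (exp((r-q)*dt) - d) / (u - d) = 0.470207
Discount per step: exp(-r*dt) = 0.975798
Stock lattice S(k, i) with i counting down-moves:
  k=0: S(0,0) = 48.7900
  k=1: S(1,0) = 65.1987; S(1,1) = 36.5109
  k=2: S(2,0) = 87.1258; S(2,1) = 48.7900; S(2,2) = 27.3222
  k=3: S(3,0) = 116.4273; S(3,1) = 65.1987; S(3,2) = 36.5109; S(3,3) = 20.4459
  k=4: S(4,0) = 155.5832; S(4,1) = 87.1258; S(4,2) = 48.7900; S(4,3) = 27.3222; S(4,4) = 15.3003
Terminal payoffs V(N, i) = max(S_T - K, 0):
  V(4,0) = 112.583178; V(4,1) = 44.125790; V(4,2) = 5.790000; V(4,3) = 0.000000; V(4,4) = 0.000000
Backward induction: V(k, i) = exp(-r*dt) * [p * V(k+1, i) + (1-p) * V(k+1, i+1)].
  V(3,0) = exp(-r*dt) * [p*112.583178 + (1-p)*44.125790] = 74.467961
  V(3,1) = exp(-r*dt) * [p*44.125790 + (1-p)*5.790000] = 23.239375
  V(3,2) = exp(-r*dt) * [p*5.790000 + (1-p)*0.000000] = 2.656610
  V(3,3) = exp(-r*dt) * [p*0.000000 + (1-p)*0.000000] = 0.000000
  V(2,0) = exp(-r*dt) * [p*74.467961 + (1-p)*23.239375] = 46.182001
  V(2,1) = exp(-r*dt) * [p*23.239375 + (1-p)*2.656610] = 12.036248
  V(2,2) = exp(-r*dt) * [p*2.656610 + (1-p)*0.000000] = 1.218925
  V(1,0) = exp(-r*dt) * [p*46.182001 + (1-p)*12.036248] = 27.411946
  V(1,1) = exp(-r*dt) * [p*12.036248 + (1-p)*1.218925] = 6.152707
  V(0,0) = exp(-r*dt) * [p*27.411946 + (1-p)*6.152707] = 15.758116


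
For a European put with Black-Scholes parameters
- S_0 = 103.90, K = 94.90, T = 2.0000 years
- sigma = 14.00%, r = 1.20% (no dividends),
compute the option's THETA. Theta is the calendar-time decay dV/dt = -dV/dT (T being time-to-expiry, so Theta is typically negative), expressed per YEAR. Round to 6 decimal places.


Answer: Theta = -1.279604

Derivation:
d1 = 0.6778385834; d2 = 0.4798486847
phi(d1) = 0.3170578259; exp(-qT) = 1.0000000000; exp(-rT) = 0.9762857098
Theta = -S*exp(-qT)*phi(d1)*sigma/(2*sqrt(T)) + r*K*exp(-rT)*N(-d2) - q*S*exp(-qT)*N(-d1)
N(-d1) = 0.2489370222; N(-d2) = 0.3156674960; sqrt(T) = 1.4142135624
Term 1 = -103.9000 * 1.0000000000 * 0.3170578259 * 0.1400 / (2 * 1.4142135624) = -1.6305610617
Term 2 = 0.0120 * 94.9000 * 0.9762857098 * 0.3156674960 = 0.3509572805
Term 3 = 0 (no dividend yield, q = 0)
Theta = -1.6305610617 + (0.3509572805) + (0.0000000000) = -1.279604


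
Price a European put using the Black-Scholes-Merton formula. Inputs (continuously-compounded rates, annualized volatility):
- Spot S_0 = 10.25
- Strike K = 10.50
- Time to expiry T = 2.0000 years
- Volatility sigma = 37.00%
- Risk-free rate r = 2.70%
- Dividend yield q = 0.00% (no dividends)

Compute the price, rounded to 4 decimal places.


Answer: Price = 1.9367

Derivation:
d1 = (ln(S/K) + (r - q + 0.5*sigma^2) * T) / (sigma * sqrt(T)) = 0.31877606
d2 = d1 - sigma * sqrt(T) = -0.20448296
exp(-rT) = 0.94743211; exp(-qT) = 1.00000000
P = K * exp(-rT) * N(-d2) - S_0 * exp(-qT) * N(-d1)
N(-d1) = 0.37494817; N(-d2) = 0.58101195
P = 10.5000 * 0.94743211 * 0.58101195 - 10.2500 * 1.00000000 * 0.37494817 = 1.9367


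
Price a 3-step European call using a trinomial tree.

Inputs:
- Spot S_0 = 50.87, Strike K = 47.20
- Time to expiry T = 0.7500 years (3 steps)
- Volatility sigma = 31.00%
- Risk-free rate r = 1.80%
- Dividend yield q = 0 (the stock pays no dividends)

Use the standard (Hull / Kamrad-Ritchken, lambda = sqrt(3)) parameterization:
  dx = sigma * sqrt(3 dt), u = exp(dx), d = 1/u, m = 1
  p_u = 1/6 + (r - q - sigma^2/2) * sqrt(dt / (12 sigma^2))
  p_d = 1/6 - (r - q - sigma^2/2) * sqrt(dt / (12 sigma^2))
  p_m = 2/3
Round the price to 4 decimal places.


dt = T/N = 0.250000; dx = sigma*sqrt(3*dt) = 0.268468
u = exp(dx) = 1.307959; d = 1/u = 0.764550
p_u = 0.152675, p_m = 0.666667, p_d = 0.180658
Discount per step: exp(-r*dt) = 0.995510
Stock lattice S(k, j) with j the centered position index:
  k=0: S(0,+0) = 50.8700
  k=1: S(1,-1) = 38.8927; S(1,+0) = 50.8700; S(1,+1) = 66.5359
  k=2: S(2,-2) = 29.7354; S(2,-1) = 38.8927; S(2,+0) = 50.8700; S(2,+1) = 66.5359; S(2,+2) = 87.0262
  k=3: S(3,-3) = 22.7342; S(3,-2) = 29.7354; S(3,-1) = 38.8927; S(3,+0) = 50.8700; S(3,+1) = 66.5359; S(3,+2) = 87.0262; S(3,+3) = 113.8267
Terminal payoffs V(N, j) = max(S_T - K, 0):
  V(3,-3) = 0.000000; V(3,-2) = 0.000000; V(3,-1) = 0.000000; V(3,+0) = 3.670000; V(3,+1) = 19.335872; V(3,+2) = 39.826190; V(3,+3) = 66.626685
Backward induction: V(k, j) = exp(-r*dt) * [p_u * V(k+1, j+1) + p_m * V(k+1, j) + p_d * V(k+1, j-1)]
  V(2,-2) = exp(-r*dt) * [p_u*0.000000 + p_m*0.000000 + p_d*0.000000] = 0.000000
  V(2,-1) = exp(-r*dt) * [p_u*3.670000 + p_m*0.000000 + p_d*0.000000] = 0.557802
  V(2,+0) = exp(-r*dt) * [p_u*19.335872 + p_m*3.670000 + p_d*0.000000] = 5.374536
  V(2,+1) = exp(-r*dt) * [p_u*39.826190 + p_m*19.335872 + p_d*3.670000] = 19.545915
  V(2,+2) = exp(-r*dt) * [p_u*66.626685 + p_m*39.826190 + p_d*19.335872] = 40.035654
  V(1,-1) = exp(-r*dt) * [p_u*5.374536 + p_m*0.557802 + p_d*0.000000] = 1.187073
  V(1,+0) = exp(-r*dt) * [p_u*19.545915 + p_m*5.374536 + p_d*0.557802] = 6.638034
  V(1,+1) = exp(-r*dt) * [p_u*40.035654 + p_m*19.545915 + p_d*5.374536] = 20.023706
  V(0,+0) = exp(-r*dt) * [p_u*20.023706 + p_m*6.638034 + p_d*1.187073] = 7.662376

Answer: Price = V(0,0) = 7.6624


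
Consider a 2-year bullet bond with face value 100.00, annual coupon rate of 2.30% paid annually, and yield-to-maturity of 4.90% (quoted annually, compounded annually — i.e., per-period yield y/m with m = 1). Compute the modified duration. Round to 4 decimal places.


Answer: Modified duration = 1.8846

Derivation:
Coupon per period c = face * coupon_rate / m = 2.300000
Periods per year m = 1; per-period yield y/m = 0.049000
Number of cashflows N = 2
Cashflows (t years, CF_t, discount factor 1/(1+y/m)^(m*t), PV):
  t = 1.0000: CF_t = 2.300000, DF = 0.953289, PV = 2.192564
  t = 2.0000: CF_t = 102.300000, DF = 0.908760, PV = 92.966110
Price P = sum_t PV_t = 95.158674
First compute Macaulay numerator sum_t t * PV_t:
  t * PV_t at t = 1.0000: 2.192564
  t * PV_t at t = 2.0000: 185.932219
Macaulay duration D = 188.124784 / 95.158674 = 1.976959
Modified duration = D / (1 + y/m) = 1.976959 / (1 + 0.049000) = 1.884613


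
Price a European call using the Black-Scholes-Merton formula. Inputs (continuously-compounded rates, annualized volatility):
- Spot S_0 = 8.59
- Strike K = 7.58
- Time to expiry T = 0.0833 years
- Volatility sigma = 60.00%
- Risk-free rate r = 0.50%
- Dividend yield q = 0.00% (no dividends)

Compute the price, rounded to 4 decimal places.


Answer: Price = 1.2041

Derivation:
d1 = (ln(S/K) + (r - q + 0.5*sigma^2) * T) / (sigma * sqrt(T)) = 0.81131652
d2 = d1 - sigma * sqrt(T) = 0.63814609
exp(-rT) = 0.99958359; exp(-qT) = 1.00000000
C = S_0 * exp(-qT) * N(d1) - K * exp(-rT) * N(d2)
N(d1) = 0.79140804; N(d2) = 0.73831071
C = 8.5900 * 1.00000000 * 0.79140804 - 7.5800 * 0.99958359 * 0.73831071 = 1.2041


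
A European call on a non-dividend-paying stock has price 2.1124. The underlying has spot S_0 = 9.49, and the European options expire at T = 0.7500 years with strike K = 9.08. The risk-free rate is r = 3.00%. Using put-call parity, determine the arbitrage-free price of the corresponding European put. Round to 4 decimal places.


Answer: Put price = 1.5004

Derivation:
Put-call parity: C - P = S_0 * exp(-qT) - K * exp(-rT).
S_0 * exp(-qT) = 9.4900 * 1.00000000 = 9.49000000
K * exp(-rT) = 9.0800 * 0.97775124 = 8.87798123
P = C - S*exp(-qT) + K*exp(-rT)
P = 2.1124 - 9.49000000 + 8.87798123 = 1.5004


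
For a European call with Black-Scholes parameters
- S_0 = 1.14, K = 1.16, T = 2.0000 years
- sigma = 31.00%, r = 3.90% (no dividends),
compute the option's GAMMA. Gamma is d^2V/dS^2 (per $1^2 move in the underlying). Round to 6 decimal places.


d1 = 0.3574499077; d2 = -0.0809562966
phi(d1) = 0.3742528085; exp(-qT) = 1.0000000000; exp(-rT) = 0.9249644265
Gamma = exp(-qT) * phi(d1) / (S * sigma * sqrt(T)) = 1.0000000000 * 0.3742528085 / (1.1400 * 0.3100 * 1.4142135624) = 0.748831

Answer: Gamma = 0.748831


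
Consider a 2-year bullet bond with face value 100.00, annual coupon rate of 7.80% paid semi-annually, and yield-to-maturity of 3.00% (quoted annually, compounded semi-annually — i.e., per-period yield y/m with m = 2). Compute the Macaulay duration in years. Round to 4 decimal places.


Coupon per period c = face * coupon_rate / m = 3.900000
Periods per year m = 2; per-period yield y/m = 0.015000
Number of cashflows N = 4
Cashflows (t years, CF_t, discount factor 1/(1+y/m)^(m*t), PV):
  t = 0.5000: CF_t = 3.900000, DF = 0.985222, PV = 3.842365
  t = 1.0000: CF_t = 3.900000, DF = 0.970662, PV = 3.785581
  t = 1.5000: CF_t = 3.900000, DF = 0.956317, PV = 3.729636
  t = 2.0000: CF_t = 103.900000, DF = 0.942184, PV = 97.892942
Price P = sum_t PV_t = 109.250523
Macaulay numerator sum_t t * PV_t:
  t * PV_t at t = 0.5000: 1.921182
  t * PV_t at t = 1.0000: 3.785581
  t * PV_t at t = 1.5000: 5.594454
  t * PV_t at t = 2.0000: 195.785883
Macaulay duration D = (sum_t t * PV_t) / P = 207.087101 / 109.250523 = 1.895525

Answer: Macaulay duration = 1.8955 years


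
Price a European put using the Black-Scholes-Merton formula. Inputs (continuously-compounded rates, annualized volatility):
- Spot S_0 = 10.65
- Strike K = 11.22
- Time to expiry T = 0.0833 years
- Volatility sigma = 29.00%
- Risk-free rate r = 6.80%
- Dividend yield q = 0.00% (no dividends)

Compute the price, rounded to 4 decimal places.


Answer: Price = 0.6719

Derivation:
d1 = (ln(S/K) + (r - q + 0.5*sigma^2) * T) / (sigma * sqrt(T)) = -0.51339706
d2 = d1 - sigma * sqrt(T) = -0.59709610
exp(-rT) = 0.99435161; exp(-qT) = 1.00000000
P = K * exp(-rT) * N(-d2) - S_0 * exp(-qT) * N(-d1)
N(-d1) = 0.69616320; N(-d2) = 0.72477839
P = 11.2200 * 0.99435161 * 0.72477839 - 10.6500 * 1.00000000 * 0.69616320 = 0.6719


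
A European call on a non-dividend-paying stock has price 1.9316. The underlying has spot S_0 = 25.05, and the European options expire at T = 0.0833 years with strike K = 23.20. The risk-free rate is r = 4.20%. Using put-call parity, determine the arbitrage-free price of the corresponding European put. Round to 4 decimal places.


Put-call parity: C - P = S_0 * exp(-qT) - K * exp(-rT).
S_0 * exp(-qT) = 25.0500 * 1.00000000 = 25.05000000
K * exp(-rT) = 23.2000 * 0.99650751 = 23.11897430
P = C - S*exp(-qT) + K*exp(-rT)
P = 1.9316 - 25.05000000 + 23.11897430 = 0.0006

Answer: Put price = 0.0006


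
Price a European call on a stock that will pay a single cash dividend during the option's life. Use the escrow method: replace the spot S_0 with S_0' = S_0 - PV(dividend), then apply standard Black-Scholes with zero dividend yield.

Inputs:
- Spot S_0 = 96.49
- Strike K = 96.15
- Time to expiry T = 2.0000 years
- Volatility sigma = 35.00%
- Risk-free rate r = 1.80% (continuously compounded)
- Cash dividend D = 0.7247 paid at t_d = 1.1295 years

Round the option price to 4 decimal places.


PV(D) = D * exp(-r * t_d) = 0.7247 * 0.97987428 = 0.71011489
S_0' = S_0 - PV(D) = 96.4900 - 0.71011489 = 95.77988511
d1 = (ln(S_0'/K) + (r + sigma^2/2)*T) / (sigma*sqrt(T)) = 0.31242649
d2 = d1 - sigma*sqrt(T) = -0.18254826
exp(-rT) = 0.96464029
N(d1) = 0.62264179; N(d2) = 0.42757624
C = S_0' * N(d1) - K * exp(-rT) * N(d2) = 95.77988511 * 0.62264179 - 96.1500 * 0.96464029 * 0.42757624 = 19.9788

Answer: Price = 19.9788


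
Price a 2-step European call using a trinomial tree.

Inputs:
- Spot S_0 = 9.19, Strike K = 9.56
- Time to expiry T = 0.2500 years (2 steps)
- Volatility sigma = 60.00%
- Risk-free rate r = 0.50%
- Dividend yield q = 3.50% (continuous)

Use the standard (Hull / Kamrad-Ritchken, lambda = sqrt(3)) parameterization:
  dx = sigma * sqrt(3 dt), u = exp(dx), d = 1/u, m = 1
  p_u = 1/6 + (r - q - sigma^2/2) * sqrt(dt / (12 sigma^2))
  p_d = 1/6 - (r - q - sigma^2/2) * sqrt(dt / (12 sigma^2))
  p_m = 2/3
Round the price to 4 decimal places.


Answer: Price = V(0,0) = 0.8115

Derivation:
dt = T/N = 0.125000; dx = sigma*sqrt(3*dt) = 0.367423
u = exp(dx) = 1.444009; d = 1/u = 0.692516
p_u = 0.130945, p_m = 0.666667, p_d = 0.202388
Discount per step: exp(-r*dt) = 0.999375
Stock lattice S(k, j) with j the centered position index:
  k=0: S(0,+0) = 9.1900
  k=1: S(1,-1) = 6.3642; S(1,+0) = 9.1900; S(1,+1) = 13.2704
  k=2: S(2,-2) = 4.4073; S(2,-1) = 6.3642; S(2,+0) = 9.1900; S(2,+1) = 13.2704; S(2,+2) = 19.1626
Terminal payoffs V(N, j) = max(S_T - K, 0):
  V(2,-2) = 0.000000; V(2,-1) = 0.000000; V(2,+0) = 0.000000; V(2,+1) = 3.710445; V(2,+2) = 9.602646
Backward induction: V(k, j) = exp(-r*dt) * [p_u * V(k+1, j+1) + p_m * V(k+1, j) + p_d * V(k+1, j-1)]
  V(1,-1) = exp(-r*dt) * [p_u*0.000000 + p_m*0.000000 + p_d*0.000000] = 0.000000
  V(1,+0) = exp(-r*dt) * [p_u*3.710445 + p_m*0.000000 + p_d*0.000000] = 0.485560
  V(1,+1) = exp(-r*dt) * [p_u*9.602646 + p_m*3.710445 + p_d*0.000000] = 3.728717
  V(0,+0) = exp(-r*dt) * [p_u*3.728717 + p_m*0.485560 + p_d*0.000000] = 0.811456


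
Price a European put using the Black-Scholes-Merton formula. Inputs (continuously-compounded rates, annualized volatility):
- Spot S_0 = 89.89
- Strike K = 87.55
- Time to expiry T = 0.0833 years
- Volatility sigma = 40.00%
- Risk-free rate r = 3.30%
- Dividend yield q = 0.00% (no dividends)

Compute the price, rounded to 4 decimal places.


Answer: Price = 2.9171

Derivation:
d1 = (ln(S/K) + (r - q + 0.5*sigma^2) * T) / (sigma * sqrt(T)) = 0.31000853
d2 = d1 - sigma * sqrt(T) = 0.19456157
exp(-rT) = 0.99725487; exp(-qT) = 1.00000000
P = K * exp(-rT) * N(-d2) - S_0 * exp(-qT) * N(-d1)
N(-d1) = 0.37827723; N(-d2) = 0.42286809
P = 87.5500 * 0.99725487 * 0.42286809 - 89.8900 * 1.00000000 * 0.37827723 = 2.9171


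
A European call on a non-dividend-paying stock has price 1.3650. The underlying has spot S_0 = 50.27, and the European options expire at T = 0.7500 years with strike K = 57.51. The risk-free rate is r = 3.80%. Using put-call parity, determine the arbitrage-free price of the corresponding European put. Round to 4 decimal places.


Answer: Put price = 6.9891

Derivation:
Put-call parity: C - P = S_0 * exp(-qT) - K * exp(-rT).
S_0 * exp(-qT) = 50.2700 * 1.00000000 = 50.27000000
K * exp(-rT) = 57.5100 * 0.97190229 = 55.89410094
P = C - S*exp(-qT) + K*exp(-rT)
P = 1.3650 - 50.27000000 + 55.89410094 = 6.9891


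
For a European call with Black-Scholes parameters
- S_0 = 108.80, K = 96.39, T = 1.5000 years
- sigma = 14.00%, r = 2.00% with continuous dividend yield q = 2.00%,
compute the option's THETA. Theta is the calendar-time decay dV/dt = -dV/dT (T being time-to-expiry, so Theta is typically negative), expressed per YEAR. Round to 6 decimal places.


d1 = 0.7920534297; d2 = 0.6205891477
phi(d1) = 0.2915298576; exp(-qT) = 0.9704455335; exp(-rT) = 0.9704455335
Theta = -S*exp(-qT)*phi(d1)*sigma/(2*sqrt(T)) - r*K*exp(-rT)*N(d2) + q*S*exp(-qT)*N(d1)
N(d1) = 0.7858352386; N(d2) = 0.7325650091; sqrt(T) = 1.2247448714
Term 1 = -108.8000 * 0.9704455335 * 0.2915298576 * 0.1400 / (2 * 1.2247448714) = -1.7592822131
Term 2 = -0.0200 * 96.3900 * 0.9704455335 * 0.7325650091 = -1.3705008595
Term 3 = 0.0200 * 108.8000 * 0.9704455335 * 0.7858352386 = 1.6594400071
Theta = -1.7592822131 + (-1.3705008595) + (1.6594400071) = -1.470343

Answer: Theta = -1.470343


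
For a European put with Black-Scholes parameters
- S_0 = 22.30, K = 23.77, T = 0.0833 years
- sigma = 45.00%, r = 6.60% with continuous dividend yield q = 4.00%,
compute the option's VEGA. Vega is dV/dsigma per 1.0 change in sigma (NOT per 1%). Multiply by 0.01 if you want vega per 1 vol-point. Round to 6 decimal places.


Answer: Vega = 2.352907

Derivation:
d1 = -0.4099058250; d2 = -0.5397836522
phi(d1) = 0.3667958232; exp(-qT) = 0.9966735450; exp(-rT) = 0.9945172852
Vega = S * exp(-qT) * phi(d1) * sqrt(T) = 22.3000 * 0.9966735450 * 0.3667958232 * 0.2886173938 = 2.352907


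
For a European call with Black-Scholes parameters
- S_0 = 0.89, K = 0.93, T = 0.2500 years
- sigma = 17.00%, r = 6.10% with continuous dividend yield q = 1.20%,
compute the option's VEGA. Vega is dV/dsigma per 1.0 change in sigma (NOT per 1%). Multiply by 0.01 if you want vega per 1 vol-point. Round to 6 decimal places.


Answer: Vega = 0.167585

Derivation:
d1 = -0.3305955697; d2 = -0.4155955697
phi(d1) = 0.3777263647; exp(-qT) = 0.9970044955; exp(-rT) = 0.9848656924
Vega = S * exp(-qT) * phi(d1) * sqrt(T) = 0.8900 * 0.9970044955 * 0.3777263647 * 0.5000000000 = 0.167585


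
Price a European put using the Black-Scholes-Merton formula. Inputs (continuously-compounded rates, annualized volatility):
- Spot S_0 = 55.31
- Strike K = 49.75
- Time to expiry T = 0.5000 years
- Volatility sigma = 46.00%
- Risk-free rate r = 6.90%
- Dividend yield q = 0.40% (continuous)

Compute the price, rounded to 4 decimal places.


d1 = (ln(S/K) + (r - q + 0.5*sigma^2) * T) / (sigma * sqrt(T)) = 0.58826138
d2 = d1 - sigma * sqrt(T) = 0.26299226
exp(-rT) = 0.96608834; exp(-qT) = 0.99800200
P = K * exp(-rT) * N(-d2) - S_0 * exp(-qT) * N(-d1)
N(-d1) = 0.27817843; N(-d2) = 0.39627827
P = 49.7500 * 0.96608834 * 0.39627827 - 55.3100 * 0.99800200 * 0.27817843 = 3.6910

Answer: Price = 3.6910


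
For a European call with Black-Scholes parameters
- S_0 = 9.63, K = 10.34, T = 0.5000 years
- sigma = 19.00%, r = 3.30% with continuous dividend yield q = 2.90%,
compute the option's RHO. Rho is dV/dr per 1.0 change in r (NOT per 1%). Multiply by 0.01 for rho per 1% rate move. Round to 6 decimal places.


Answer: Rho = 1.425737

Derivation:
d1 = -0.4474247430; d2 = -0.5817750314
phi(d1) = 0.3609438101; exp(-qT) = 0.9856046187; exp(-rT) = 0.9836353794
N(d2) = 0.2803591122
Rho = K*T*exp(-rT)*N(d2) = 10.3400 * 0.5000 * 0.9836353794 * 0.2803591122 = 1.425737
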